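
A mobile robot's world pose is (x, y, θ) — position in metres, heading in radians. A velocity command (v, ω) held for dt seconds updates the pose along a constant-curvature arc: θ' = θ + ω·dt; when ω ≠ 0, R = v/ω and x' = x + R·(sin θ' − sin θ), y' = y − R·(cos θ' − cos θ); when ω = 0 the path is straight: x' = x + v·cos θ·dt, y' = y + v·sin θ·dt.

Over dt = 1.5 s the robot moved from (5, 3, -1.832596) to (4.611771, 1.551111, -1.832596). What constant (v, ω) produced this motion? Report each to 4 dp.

Δθ = -1.832596 − -1.832596 = 0.000000
ω = Δθ/dt = 0.000000/1.5 = 0.0000
ω = 0 → v = (Δx·cos θ + Δy·sin θ)/dt = 1.0000

v = 1.0000, ω = 0.0000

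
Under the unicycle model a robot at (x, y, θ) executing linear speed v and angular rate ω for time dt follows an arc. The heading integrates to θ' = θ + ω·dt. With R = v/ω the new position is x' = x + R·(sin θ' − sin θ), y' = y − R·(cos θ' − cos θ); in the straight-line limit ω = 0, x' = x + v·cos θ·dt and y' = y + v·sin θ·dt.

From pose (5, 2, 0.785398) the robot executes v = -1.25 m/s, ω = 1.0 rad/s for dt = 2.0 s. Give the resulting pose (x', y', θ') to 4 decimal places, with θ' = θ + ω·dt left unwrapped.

θ' = 0.7854 + 1.0·2.0 = 2.7854
R = v/ω = -1.25/1.0 = -1.2500
x' = 5 + -1.2500·(sin 2.7854 − sin 0.7854) = 5.4480
y' = 2 − -1.2500·(cos 2.7854 − cos 0.7854) = -0.0554

(5.4480, -0.0554, 2.7854)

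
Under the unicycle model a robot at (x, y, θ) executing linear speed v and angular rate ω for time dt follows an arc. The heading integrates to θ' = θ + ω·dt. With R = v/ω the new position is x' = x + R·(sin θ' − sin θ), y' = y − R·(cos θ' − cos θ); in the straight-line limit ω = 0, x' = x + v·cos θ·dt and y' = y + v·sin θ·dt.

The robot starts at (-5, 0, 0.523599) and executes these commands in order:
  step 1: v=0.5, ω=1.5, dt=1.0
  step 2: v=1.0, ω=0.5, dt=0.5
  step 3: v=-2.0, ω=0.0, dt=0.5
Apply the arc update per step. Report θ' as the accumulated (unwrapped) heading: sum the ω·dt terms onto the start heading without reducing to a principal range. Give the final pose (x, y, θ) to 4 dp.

step 1: θ'=2.0236 (R=0.3333) → pose (-4.8669, 0.4345, 2.0236)
step 2: θ'=2.2736 (R=2.0000) → pose (-5.1393, 0.8522, 2.2736)
step 3: θ'=2.2736 (straight) → pose (-4.4929, 0.0892, 2.2736)

(-4.4929, 0.0892, 2.2736)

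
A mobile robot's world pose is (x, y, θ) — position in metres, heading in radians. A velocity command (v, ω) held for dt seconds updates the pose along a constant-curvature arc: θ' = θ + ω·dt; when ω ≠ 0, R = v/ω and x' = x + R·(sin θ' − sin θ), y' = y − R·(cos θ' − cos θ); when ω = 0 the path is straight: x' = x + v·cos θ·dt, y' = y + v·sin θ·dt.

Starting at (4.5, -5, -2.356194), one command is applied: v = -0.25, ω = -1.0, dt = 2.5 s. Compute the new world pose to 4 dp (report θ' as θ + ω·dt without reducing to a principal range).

(4.9242, -5.2126, -4.8562)

θ' = -2.3562 + -1.0·2.5 = -4.8562
R = v/ω = -0.25/-1.0 = 0.2500
x' = 4.5 + 0.2500·(sin -4.8562 − sin -2.3562) = 4.9242
y' = -5 − 0.2500·(cos -4.8562 − cos -2.3562) = -5.2126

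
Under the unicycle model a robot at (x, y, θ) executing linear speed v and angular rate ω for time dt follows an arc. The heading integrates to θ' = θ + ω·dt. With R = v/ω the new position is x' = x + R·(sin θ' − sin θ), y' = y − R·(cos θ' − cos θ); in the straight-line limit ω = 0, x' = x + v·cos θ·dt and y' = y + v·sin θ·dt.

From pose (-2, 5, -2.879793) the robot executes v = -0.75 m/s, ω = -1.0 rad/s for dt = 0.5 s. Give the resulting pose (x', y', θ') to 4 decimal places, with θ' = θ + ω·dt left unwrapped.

(-1.6289, 5.0044, -3.3798)

θ' = -2.8798 + -1.0·0.5 = -3.3798
R = v/ω = -0.75/-1.0 = 0.7500
x' = -2 + 0.7500·(sin -3.3798 − sin -2.8798) = -1.6289
y' = 5 − 0.7500·(cos -3.3798 − cos -2.8798) = 5.0044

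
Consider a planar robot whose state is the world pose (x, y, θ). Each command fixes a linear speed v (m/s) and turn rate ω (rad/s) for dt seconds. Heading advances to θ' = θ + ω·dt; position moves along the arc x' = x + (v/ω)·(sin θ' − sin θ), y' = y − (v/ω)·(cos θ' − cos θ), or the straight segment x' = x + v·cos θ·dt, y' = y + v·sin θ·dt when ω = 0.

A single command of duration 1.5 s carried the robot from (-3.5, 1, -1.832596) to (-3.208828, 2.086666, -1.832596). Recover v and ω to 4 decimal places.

Δθ = -1.832596 − -1.832596 = 0.000000
ω = Δθ/dt = 0.000000/1.5 = 0.0000
ω = 0 → v = (Δx·cos θ + Δy·sin θ)/dt = -0.7500

v = -0.7500, ω = 0.0000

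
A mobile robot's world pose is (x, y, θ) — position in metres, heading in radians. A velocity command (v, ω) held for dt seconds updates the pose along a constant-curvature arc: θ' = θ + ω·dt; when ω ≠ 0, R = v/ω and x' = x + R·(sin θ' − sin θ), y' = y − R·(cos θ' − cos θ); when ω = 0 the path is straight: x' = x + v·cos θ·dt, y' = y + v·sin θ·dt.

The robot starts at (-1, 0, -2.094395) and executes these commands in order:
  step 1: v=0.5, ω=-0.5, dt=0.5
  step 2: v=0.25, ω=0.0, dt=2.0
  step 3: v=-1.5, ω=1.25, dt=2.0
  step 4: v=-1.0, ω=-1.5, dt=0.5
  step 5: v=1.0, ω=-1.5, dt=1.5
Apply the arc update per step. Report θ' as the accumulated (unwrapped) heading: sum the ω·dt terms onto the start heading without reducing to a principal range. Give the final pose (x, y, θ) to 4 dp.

(-3.1992, 0.3841, -2.8444)

step 1: θ'=-2.3444 (R=-1.0000) → pose (-1.1506, -0.1987, -2.3444)
step 2: θ'=-2.3444 (straight) → pose (-1.5000, -0.5564, -2.3444)
step 3: θ'=0.1556 (R=-1.2000) → pose (-2.5444, 1.4675, 0.1556)
step 4: θ'=-0.5944 (R=0.6667) → pose (-3.0211, 1.5738, -0.5944)
step 5: θ'=-2.8444 (R=-0.6667) → pose (-3.1992, 0.3841, -2.8444)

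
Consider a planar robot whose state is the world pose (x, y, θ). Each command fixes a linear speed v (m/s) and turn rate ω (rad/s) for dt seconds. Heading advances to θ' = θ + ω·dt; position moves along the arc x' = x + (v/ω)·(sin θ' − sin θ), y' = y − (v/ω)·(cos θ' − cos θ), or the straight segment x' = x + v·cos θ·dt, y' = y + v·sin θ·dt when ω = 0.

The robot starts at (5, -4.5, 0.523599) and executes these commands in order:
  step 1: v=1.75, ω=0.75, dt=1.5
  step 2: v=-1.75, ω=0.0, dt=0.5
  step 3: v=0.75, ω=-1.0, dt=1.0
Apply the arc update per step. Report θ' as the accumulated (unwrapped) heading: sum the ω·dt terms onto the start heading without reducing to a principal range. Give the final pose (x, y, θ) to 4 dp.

step 1: θ'=1.6486 (R=2.3333) → pose (6.1596, -2.2979, 1.6486)
step 2: θ'=1.6486 (straight) → pose (6.2276, -3.1703, 1.6486)
step 3: θ'=0.6486 (R=-0.7500) → pose (6.5223, -2.5143, 0.6486)

(6.5223, -2.5143, 0.6486)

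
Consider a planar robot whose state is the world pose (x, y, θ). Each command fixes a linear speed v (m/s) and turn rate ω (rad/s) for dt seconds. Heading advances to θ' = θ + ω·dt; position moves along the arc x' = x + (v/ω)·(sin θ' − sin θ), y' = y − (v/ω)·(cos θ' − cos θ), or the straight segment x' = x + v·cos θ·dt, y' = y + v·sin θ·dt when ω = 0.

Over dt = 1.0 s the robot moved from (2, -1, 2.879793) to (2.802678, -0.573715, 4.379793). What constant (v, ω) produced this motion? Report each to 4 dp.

v = -1.0000, ω = 1.5000

Δθ = 4.379793 − 2.879793 = 1.500000
ω = Δθ/dt = 1.500000/1.0 = 1.5000
R = Δx/(sin θ' − sin θ) = -0.6667
v = R·ω = -0.6667·1.5000 = -1.0000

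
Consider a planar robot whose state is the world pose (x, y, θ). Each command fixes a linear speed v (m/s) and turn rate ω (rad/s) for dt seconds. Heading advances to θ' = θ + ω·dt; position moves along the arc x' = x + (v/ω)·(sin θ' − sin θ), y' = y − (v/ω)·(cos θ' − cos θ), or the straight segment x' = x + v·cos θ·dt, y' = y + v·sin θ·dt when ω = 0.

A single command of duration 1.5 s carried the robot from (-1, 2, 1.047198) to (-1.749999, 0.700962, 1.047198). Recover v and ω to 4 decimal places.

v = -1.0000, ω = 0.0000

Δθ = 1.047198 − 1.047198 = 0.000000
ω = Δθ/dt = 0.000000/1.5 = 0.0000
ω = 0 → v = (Δx·cos θ + Δy·sin θ)/dt = -1.0000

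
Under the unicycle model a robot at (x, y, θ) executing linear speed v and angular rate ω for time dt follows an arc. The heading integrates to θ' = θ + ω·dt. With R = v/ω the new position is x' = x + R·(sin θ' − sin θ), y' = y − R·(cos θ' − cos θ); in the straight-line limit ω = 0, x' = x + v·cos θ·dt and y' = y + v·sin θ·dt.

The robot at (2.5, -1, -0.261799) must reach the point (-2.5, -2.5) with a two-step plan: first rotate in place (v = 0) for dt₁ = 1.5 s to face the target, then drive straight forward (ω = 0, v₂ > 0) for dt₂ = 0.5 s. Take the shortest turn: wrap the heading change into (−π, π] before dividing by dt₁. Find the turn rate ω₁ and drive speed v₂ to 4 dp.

ω₁ = -1.7256, v₂ = 10.4403

heading to target = atan2(-2.5−-1, -2.5−2.5) = -2.8501
Δθ = wrap(-2.8501 − -0.2618) = -2.5883; ω₁ = Δθ/dt₁ = -1.7256
distance = √((-2.5−2.5)² + (-2.5−-1)²) = 5.2202; v₂ = distance/dt₂ = 10.4403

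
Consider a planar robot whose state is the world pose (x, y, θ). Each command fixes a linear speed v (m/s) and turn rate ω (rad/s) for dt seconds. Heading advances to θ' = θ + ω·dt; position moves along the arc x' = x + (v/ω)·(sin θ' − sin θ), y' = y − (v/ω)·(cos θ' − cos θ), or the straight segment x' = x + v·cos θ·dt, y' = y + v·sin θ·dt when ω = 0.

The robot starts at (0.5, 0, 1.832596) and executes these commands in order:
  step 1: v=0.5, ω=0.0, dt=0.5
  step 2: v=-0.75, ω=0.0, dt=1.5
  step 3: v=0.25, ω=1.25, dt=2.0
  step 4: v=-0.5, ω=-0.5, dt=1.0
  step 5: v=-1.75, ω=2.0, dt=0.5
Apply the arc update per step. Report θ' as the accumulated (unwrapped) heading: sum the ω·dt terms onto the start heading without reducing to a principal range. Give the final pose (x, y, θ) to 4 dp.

step 1: θ'=1.8326 (straight) → pose (0.4353, 0.2415, 1.8326)
step 2: θ'=1.8326 (straight) → pose (0.7265, -0.8452, 1.8326)
step 3: θ'=4.3326 (R=0.2000) → pose (0.3475, -0.8228, 4.3326)
step 4: θ'=3.8326 (R=1.0000) → pose (0.6390, -0.4229, 3.8326)
step 5: θ'=4.8326 (R=-0.8750) → pose (0.9500, 0.3563, 4.8326)

(0.9500, 0.3563, 4.8326)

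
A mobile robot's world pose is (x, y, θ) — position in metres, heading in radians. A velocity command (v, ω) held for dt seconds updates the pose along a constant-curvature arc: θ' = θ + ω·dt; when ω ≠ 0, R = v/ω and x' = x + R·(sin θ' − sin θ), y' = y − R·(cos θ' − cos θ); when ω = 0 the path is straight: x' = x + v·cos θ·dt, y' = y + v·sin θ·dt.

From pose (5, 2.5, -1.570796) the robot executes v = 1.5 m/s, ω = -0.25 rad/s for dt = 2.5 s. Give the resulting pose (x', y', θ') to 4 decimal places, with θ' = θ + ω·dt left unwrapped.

θ' = -1.5708 + -0.25·2.5 = -2.1958
R = v/ω = 1.5/-0.25 = -6.0000
x' = 5 + -6.0000·(sin -2.1958 − sin -1.5708) = 3.8658
y' = 2.5 − -6.0000·(cos -2.1958 − cos -1.5708) = -1.0106

(3.8658, -1.0106, -2.1958)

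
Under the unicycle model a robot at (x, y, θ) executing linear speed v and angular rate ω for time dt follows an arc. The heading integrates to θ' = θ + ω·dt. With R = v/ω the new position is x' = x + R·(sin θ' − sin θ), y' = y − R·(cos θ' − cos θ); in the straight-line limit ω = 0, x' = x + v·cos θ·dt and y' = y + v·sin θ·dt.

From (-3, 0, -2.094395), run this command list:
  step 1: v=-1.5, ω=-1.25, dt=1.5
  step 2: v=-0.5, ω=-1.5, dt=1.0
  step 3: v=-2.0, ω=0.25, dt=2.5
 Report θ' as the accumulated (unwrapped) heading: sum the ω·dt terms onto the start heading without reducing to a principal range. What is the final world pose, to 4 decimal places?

step 1: θ'=-3.9694 (R=1.2000) → pose (-1.0770, 0.2118, -3.9694)
step 2: θ'=-5.4694 (R=0.3333) → pose (-1.0802, -0.2426, -5.4694)
step 3: θ'=-4.8444 (R=-8.0000) → pose (-3.1955, -4.6836, -4.8444)

(-3.1955, -4.6836, -4.8444)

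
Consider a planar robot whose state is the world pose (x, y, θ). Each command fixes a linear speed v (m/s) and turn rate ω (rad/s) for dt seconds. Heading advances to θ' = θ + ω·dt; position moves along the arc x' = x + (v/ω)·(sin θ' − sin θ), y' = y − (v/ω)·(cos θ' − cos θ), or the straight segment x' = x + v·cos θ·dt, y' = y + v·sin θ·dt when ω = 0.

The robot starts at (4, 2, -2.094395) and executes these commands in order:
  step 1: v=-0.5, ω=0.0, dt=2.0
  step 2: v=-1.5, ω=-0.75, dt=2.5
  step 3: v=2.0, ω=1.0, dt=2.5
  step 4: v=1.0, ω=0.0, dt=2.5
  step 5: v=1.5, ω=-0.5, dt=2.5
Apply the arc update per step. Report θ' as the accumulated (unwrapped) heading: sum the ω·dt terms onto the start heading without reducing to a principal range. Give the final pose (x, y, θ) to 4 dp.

step 1: θ'=-2.0944 (straight) → pose (4.5000, 2.8660, -2.0944)
step 2: θ'=-3.9694 (R=2.0000) → pose (7.7049, 3.2190, -3.9694)
step 3: θ'=-1.4694 (R=2.0000) → pose (4.2423, 1.6636, -1.4694)
step 4: θ'=-1.4694 (straight) → pose (4.4954, -0.8236, -1.4694)
step 5: θ'=-2.7194 (R=-3.0000) → pose (2.7401, -3.8638, -2.7194)

(2.7401, -3.8638, -2.7194)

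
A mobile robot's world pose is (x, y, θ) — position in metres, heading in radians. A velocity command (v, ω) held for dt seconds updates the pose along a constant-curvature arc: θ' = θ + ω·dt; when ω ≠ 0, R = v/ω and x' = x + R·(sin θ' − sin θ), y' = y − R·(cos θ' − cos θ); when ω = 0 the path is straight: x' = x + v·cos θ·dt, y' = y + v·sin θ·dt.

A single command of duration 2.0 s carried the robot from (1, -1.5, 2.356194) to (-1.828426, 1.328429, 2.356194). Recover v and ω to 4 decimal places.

v = 2.0000, ω = 0.0000

Δθ = 2.356194 − 2.356194 = 0.000000
ω = Δθ/dt = 0.000000/2.0 = 0.0000
ω = 0 → v = (Δx·cos θ + Δy·sin θ)/dt = 2.0000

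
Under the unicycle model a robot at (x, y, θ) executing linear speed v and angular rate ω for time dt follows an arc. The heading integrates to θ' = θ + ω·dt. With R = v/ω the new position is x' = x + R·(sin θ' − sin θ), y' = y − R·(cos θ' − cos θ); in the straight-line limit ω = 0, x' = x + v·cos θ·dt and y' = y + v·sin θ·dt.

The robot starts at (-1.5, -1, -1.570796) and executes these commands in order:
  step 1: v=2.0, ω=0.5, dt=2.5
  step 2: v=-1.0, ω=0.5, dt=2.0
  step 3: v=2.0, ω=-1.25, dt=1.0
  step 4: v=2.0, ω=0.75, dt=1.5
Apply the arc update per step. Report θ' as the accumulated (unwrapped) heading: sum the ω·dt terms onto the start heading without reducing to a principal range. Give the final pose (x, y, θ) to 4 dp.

step 1: θ'=-0.3208 (R=4.0000) → pose (1.2387, -4.7959, -0.3208)
step 2: θ'=0.6792 (R=-2.0000) → pose (-0.6483, -5.1378, 0.6792)
step 3: θ'=-0.5708 (R=-1.6000) → pose (1.2213, -5.0363, -0.5708)
step 4: θ'=0.5542 (R=2.6667) → pose (4.0655, -5.0599, 0.5542)

(4.0655, -5.0599, 0.5542)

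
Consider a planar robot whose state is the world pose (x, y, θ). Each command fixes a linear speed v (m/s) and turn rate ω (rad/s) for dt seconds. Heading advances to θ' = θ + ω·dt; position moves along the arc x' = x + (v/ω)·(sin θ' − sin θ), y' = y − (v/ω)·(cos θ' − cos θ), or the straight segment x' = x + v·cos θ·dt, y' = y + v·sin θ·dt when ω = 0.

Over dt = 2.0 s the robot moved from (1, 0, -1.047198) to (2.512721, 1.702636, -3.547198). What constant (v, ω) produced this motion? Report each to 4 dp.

Δθ = -3.547198 − -1.047198 = -2.500000
ω = Δθ/dt = -2.500000/2.0 = -1.2500
R = −Δy/(cos θ' − cos θ) = 1.2000
v = R·ω = 1.2000·-1.2500 = -1.5000

v = -1.5000, ω = -1.2500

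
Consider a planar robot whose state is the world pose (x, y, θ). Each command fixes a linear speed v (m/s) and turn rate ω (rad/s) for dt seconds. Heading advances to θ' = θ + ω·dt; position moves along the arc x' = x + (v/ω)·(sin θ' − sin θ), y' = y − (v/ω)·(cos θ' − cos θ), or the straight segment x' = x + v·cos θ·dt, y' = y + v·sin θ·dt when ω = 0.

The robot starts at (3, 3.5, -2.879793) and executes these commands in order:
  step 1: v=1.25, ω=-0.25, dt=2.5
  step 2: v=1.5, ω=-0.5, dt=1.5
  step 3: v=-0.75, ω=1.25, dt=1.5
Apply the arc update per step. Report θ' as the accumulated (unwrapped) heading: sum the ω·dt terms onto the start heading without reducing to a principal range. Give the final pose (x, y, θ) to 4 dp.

step 1: θ'=-3.5048 (R=-5.0000) → pose (-0.0704, 3.6558, -3.5048)
step 2: θ'=-4.2548 (R=-3.0000) → pose (-1.6960, 5.1347, -4.2548)
step 3: θ'=-2.3798 (R=-0.6000) → pose (-0.7436, 4.9656, -2.3798)

(-0.7436, 4.9656, -2.3798)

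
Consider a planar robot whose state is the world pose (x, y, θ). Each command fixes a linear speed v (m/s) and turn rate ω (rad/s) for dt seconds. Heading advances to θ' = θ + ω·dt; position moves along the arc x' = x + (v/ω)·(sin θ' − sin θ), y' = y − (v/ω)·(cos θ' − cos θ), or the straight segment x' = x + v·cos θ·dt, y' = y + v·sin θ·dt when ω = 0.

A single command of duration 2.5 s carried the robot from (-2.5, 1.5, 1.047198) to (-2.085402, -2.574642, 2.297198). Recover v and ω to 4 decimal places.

v = -1.7500, ω = 0.5000

Δθ = 2.297198 − 1.047198 = 1.250000
ω = Δθ/dt = 1.250000/2.5 = 0.5000
R = −Δy/(cos θ' − cos θ) = -3.5000
v = R·ω = -3.5000·0.5000 = -1.7500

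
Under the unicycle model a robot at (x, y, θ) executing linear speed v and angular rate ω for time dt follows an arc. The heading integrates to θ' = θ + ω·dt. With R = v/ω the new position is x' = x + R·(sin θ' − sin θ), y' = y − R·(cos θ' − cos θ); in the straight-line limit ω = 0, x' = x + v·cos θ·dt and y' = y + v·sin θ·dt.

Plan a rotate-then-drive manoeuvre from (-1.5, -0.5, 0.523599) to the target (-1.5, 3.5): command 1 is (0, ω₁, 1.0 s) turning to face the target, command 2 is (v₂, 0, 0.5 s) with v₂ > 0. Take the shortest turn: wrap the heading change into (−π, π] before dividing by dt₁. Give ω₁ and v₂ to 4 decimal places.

ω₁ = 1.0472, v₂ = 8.0000

heading to target = atan2(3.5−-0.5, -1.5−-1.5) = 1.5708
Δθ = wrap(1.5708 − 0.5236) = 1.0472; ω₁ = Δθ/dt₁ = 1.0472
distance = √((-1.5−-1.5)² + (3.5−-0.5)²) = 4.0000; v₂ = distance/dt₂ = 8.0000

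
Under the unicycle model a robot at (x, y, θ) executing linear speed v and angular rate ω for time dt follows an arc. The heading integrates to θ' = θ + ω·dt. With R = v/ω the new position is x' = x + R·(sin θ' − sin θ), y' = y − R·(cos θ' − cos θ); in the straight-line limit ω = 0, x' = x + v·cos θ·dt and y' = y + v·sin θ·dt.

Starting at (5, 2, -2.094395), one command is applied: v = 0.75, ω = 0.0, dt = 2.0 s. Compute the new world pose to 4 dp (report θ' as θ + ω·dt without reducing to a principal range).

(4.2500, 0.7010, -2.0944)

θ' = -2.0944 + 0.0·2.0 = -2.0944
ω = 0 → straight: x' = 5 + 0.75·cos(-2.0944)·2.0 = 4.2500
y' = 2 + 0.75·sin(-2.0944)·2.0 = 0.7010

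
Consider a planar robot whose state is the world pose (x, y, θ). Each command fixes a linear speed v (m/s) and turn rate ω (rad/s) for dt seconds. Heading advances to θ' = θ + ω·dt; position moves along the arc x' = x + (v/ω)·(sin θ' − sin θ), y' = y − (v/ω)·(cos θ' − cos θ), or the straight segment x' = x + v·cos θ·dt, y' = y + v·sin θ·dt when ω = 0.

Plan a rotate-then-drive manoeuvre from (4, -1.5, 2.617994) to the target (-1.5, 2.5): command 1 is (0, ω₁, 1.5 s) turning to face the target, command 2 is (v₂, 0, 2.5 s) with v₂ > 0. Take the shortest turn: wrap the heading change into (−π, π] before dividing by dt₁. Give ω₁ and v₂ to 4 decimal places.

heading to target = atan2(2.5−-1.5, -1.5−4) = 2.5128
Δθ = wrap(2.5128 − 2.6180) = -0.1052; ω₁ = Δθ/dt₁ = -0.0701
distance = √((-1.5−4)² + (2.5−-1.5)²) = 6.8007; v₂ = distance/dt₂ = 2.7203

ω₁ = -0.0701, v₂ = 2.7203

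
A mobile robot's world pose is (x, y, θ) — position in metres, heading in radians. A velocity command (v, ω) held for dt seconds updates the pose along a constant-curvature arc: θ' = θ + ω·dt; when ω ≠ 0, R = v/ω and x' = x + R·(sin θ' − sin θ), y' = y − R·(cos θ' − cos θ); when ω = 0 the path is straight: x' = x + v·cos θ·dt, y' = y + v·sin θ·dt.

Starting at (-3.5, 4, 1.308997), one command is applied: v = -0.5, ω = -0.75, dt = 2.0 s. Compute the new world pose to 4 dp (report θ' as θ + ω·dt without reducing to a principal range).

(-4.2705, 3.5180, -0.1910)

θ' = 1.3090 + -0.75·2.0 = -0.1910
R = v/ω = -0.5/-0.75 = 0.6667
x' = -3.5 + 0.6667·(sin -0.1910 − sin 1.3090) = -4.2705
y' = 4 − 0.6667·(cos -0.1910 − cos 1.3090) = 3.5180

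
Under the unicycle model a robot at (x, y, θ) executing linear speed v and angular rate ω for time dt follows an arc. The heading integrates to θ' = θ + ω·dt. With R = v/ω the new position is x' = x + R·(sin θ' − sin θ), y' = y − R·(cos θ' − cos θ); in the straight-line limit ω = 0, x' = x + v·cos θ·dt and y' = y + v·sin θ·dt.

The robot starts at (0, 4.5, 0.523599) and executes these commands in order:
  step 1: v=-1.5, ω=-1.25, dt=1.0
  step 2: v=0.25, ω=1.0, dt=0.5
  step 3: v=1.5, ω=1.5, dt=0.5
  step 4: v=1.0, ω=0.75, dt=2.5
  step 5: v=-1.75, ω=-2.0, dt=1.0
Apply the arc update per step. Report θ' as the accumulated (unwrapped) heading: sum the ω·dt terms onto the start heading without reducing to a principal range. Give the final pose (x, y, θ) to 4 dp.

(-0.5796, 5.3797, 0.3986)

step 1: θ'=-0.7264 (R=1.2000) → pose (-1.3970, 4.6421, -0.7264)
step 2: θ'=-0.2264 (R=0.2500) → pose (-1.2871, 4.5854, -0.2264)
step 3: θ'=0.5236 (R=1.0000) → pose (-0.5626, 4.6939, 0.5236)
step 4: θ'=2.3986 (R=1.3333) → pose (-0.3273, 6.8305, 2.3986)
step 5: θ'=0.3986 (R=0.8750) → pose (-0.5796, 5.3797, 0.3986)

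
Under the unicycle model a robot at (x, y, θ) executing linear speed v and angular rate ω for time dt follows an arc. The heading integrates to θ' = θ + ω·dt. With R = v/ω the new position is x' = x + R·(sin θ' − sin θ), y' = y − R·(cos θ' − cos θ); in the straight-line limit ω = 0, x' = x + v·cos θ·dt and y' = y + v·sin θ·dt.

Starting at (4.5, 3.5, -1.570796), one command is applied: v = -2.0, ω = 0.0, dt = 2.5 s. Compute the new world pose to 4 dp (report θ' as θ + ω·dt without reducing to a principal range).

(4.5000, 8.5000, -1.5708)

θ' = -1.5708 + 0.0·2.5 = -1.5708
ω = 0 → straight: x' = 4.5 + -2.0·cos(-1.5708)·2.5 = 4.5000
y' = 3.5 + -2.0·sin(-1.5708)·2.5 = 8.5000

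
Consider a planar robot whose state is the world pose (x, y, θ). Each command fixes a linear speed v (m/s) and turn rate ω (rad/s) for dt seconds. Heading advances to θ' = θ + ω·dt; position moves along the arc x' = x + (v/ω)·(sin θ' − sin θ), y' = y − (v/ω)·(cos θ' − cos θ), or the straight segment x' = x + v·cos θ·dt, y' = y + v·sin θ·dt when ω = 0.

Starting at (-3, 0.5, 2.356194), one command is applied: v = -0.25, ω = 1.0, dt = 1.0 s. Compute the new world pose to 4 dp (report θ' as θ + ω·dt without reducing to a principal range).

(-2.7700, 0.4325, 3.3562)

θ' = 2.3562 + 1.0·1.0 = 3.3562
R = v/ω = -0.25/1.0 = -0.2500
x' = -3 + -0.2500·(sin 3.3562 − sin 2.3562) = -2.7700
y' = 0.5 − -0.2500·(cos 3.3562 − cos 2.3562) = 0.4325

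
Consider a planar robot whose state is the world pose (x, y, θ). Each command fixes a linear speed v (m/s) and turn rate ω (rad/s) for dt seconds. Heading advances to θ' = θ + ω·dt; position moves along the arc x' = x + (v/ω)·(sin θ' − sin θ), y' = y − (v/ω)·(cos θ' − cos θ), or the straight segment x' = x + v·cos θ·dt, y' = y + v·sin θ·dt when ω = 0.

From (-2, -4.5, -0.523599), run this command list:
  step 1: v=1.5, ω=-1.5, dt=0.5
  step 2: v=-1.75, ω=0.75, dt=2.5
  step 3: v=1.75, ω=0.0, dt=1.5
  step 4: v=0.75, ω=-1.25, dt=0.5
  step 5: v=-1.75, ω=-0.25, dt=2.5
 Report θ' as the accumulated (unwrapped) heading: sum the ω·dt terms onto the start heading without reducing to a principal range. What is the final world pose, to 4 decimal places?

step 1: θ'=-1.2736 (R=-1.0000) → pose (-1.5438, -5.0732, -1.2736)
step 2: θ'=0.6014 (R=-2.3333) → pose (-5.0951, -3.8325, 0.6014)
step 3: θ'=0.6014 (straight) → pose (-2.9307, -2.3473, 0.6014)
step 4: θ'=-0.0236 (R=-0.6000) → pose (-2.5770, -2.2422, -0.0236)
step 5: θ'=-0.6486 (R=7.0000) → pose (-6.6403, -0.8227, -0.6486)

(-6.6403, -0.8227, -0.6486)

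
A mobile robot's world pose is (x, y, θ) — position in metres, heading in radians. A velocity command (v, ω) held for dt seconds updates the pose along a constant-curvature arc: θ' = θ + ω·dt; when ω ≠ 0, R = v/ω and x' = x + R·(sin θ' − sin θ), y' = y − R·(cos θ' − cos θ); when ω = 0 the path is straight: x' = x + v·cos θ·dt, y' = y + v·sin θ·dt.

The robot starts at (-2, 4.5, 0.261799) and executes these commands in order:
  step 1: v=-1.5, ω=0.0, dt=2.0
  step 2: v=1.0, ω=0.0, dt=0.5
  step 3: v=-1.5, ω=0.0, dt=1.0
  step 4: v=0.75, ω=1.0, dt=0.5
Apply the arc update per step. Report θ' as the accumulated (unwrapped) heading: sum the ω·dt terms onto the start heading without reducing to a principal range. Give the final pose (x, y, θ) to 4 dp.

step 1: θ'=0.2618 (straight) → pose (-4.8978, 3.7235, 0.2618)
step 2: θ'=0.2618 (straight) → pose (-4.4148, 3.8530, 0.2618)
step 3: θ'=0.2618 (straight) → pose (-5.8637, 3.4647, 0.2618)
step 4: θ'=0.7618 (R=0.7500) → pose (-5.5401, 3.6465, 0.7618)

(-5.5401, 3.6465, 0.7618)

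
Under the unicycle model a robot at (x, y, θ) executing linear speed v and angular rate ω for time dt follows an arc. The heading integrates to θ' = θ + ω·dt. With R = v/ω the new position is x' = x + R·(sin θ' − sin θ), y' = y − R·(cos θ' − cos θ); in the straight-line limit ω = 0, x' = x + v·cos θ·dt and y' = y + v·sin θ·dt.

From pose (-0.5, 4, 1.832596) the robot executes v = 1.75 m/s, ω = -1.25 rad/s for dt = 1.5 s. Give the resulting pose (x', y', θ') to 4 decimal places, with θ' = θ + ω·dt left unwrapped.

(0.9116, 5.7611, -0.0424)

θ' = 1.8326 + -1.25·1.5 = -0.0424
R = v/ω = 1.75/-1.25 = -1.4000
x' = -0.5 + -1.4000·(sin -0.0424 − sin 1.8326) = 0.9116
y' = 4 − -1.4000·(cos -0.0424 − cos 1.8326) = 5.7611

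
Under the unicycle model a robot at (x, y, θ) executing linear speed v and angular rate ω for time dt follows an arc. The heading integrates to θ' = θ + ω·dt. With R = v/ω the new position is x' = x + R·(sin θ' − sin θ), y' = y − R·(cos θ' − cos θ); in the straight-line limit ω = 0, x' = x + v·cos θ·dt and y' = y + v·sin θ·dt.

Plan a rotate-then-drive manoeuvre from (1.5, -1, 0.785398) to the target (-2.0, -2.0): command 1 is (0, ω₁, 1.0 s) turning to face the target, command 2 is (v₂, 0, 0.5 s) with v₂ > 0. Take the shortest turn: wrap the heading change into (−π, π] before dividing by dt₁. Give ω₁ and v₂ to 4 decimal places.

ω₁ = 2.6345, v₂ = 7.2801

heading to target = atan2(-2−-1, -2−1.5) = -2.8633
Δθ = wrap(-2.8633 − 0.7854) = 2.6345; ω₁ = Δθ/dt₁ = 2.6345
distance = √((-2−1.5)² + (-2−-1)²) = 3.6401; v₂ = distance/dt₂ = 7.2801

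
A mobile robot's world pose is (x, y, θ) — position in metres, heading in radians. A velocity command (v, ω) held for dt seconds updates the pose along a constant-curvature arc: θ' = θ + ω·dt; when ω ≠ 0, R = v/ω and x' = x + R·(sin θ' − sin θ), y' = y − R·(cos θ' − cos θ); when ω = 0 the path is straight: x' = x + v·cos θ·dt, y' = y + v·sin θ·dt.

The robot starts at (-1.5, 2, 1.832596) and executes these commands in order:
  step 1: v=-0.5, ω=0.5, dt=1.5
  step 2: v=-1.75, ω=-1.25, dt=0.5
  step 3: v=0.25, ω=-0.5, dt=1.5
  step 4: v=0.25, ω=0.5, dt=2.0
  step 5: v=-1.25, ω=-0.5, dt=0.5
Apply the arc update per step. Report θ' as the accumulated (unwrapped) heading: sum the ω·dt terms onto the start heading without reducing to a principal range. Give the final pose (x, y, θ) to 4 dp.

(-0.2747, 1.0499, 1.9576)

step 1: θ'=2.5826 (R=-1.0000) → pose (-1.0644, 1.4110, 2.5826)
step 2: θ'=1.9576 (R=1.4000) → pose (-0.5103, 0.7522, 1.9576)
step 3: θ'=1.2076 (R=-0.5000) → pose (-0.5146, 1.1185, 1.2076)
step 4: θ'=2.2076 (R=0.5000) → pose (-0.5800, 1.5934, 2.2076)
step 5: θ'=1.9576 (R=2.5000) → pose (-0.2747, 1.0499, 1.9576)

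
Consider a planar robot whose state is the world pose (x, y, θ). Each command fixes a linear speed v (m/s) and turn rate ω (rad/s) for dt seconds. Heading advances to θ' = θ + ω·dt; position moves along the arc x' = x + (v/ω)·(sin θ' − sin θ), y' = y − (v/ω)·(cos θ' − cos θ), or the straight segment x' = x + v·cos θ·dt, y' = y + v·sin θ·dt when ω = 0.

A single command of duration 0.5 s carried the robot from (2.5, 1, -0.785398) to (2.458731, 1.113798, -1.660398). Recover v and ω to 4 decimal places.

v = -0.2500, ω = -1.7500

Δθ = -1.660398 − -0.785398 = -0.875000
ω = Δθ/dt = -0.875000/0.5 = -1.7500
R = −Δy/(cos θ' − cos θ) = 0.1429
v = R·ω = 0.1429·-1.7500 = -0.2500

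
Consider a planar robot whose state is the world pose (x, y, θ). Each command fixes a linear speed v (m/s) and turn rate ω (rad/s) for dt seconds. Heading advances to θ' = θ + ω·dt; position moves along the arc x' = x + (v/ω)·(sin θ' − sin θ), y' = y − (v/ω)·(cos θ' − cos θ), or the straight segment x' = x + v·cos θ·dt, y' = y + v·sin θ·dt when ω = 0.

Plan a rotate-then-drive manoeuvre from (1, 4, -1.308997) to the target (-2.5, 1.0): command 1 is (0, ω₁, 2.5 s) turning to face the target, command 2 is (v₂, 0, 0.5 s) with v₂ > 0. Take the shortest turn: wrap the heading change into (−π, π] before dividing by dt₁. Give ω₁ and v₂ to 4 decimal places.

heading to target = atan2(1−4, -2.5−1) = -2.4330
Δθ = wrap(-2.4330 − -1.3090) = -1.1240; ω₁ = Δθ/dt₁ = -0.4496
distance = √((-2.5−1)² + (1−4)²) = 4.6098; v₂ = distance/dt₂ = 9.2195

ω₁ = -0.4496, v₂ = 9.2195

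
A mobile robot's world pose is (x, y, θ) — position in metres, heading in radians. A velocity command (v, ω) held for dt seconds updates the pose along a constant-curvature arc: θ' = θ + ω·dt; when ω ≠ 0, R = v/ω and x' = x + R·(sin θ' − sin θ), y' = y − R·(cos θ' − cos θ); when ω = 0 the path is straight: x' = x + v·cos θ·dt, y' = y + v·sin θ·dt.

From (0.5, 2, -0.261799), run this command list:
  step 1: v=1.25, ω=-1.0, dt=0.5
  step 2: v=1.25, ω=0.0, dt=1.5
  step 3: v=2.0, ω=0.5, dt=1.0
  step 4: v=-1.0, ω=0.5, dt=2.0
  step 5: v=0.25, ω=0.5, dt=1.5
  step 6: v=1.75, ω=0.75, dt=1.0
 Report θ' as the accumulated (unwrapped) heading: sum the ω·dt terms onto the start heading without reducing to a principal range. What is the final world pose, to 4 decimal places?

step 1: θ'=-0.7618 (R=-1.2500) → pose (1.0393, 1.6971, -0.7618)
step 2: θ'=-0.7618 (straight) → pose (2.3960, 0.4029, -0.7618)
step 3: θ'=-0.2618 (R=4.0000) → pose (4.1216, -0.5664, -0.2618)
step 4: θ'=0.7382 (R=-2.0000) → pose (2.2581, -1.0189, 0.7382)
step 5: θ'=1.4882 (R=0.5000) → pose (2.4199, -0.6903, 1.4882)
step 6: θ'=2.2382 (R=2.3333) → pose (1.9272, 0.9464, 2.2382)

(1.9272, 0.9464, 2.2382)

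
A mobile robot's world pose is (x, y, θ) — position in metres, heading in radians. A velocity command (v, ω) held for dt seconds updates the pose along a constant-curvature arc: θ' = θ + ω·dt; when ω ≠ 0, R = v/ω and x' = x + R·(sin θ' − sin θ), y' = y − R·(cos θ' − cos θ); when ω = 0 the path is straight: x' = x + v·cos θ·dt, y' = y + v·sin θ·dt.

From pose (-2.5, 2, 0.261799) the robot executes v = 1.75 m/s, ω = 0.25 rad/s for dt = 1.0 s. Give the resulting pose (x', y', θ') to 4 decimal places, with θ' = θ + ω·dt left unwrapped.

θ' = 0.2618 + 0.25·1.0 = 0.5118
R = v/ω = 1.75/0.25 = 7.0000
x' = -2.5 + 7.0000·(sin 0.5118 − sin 0.2618) = -0.8835
y' = 2 − 7.0000·(cos 0.5118 − cos 0.2618) = 2.6584

(-0.8835, 2.6584, 0.5118)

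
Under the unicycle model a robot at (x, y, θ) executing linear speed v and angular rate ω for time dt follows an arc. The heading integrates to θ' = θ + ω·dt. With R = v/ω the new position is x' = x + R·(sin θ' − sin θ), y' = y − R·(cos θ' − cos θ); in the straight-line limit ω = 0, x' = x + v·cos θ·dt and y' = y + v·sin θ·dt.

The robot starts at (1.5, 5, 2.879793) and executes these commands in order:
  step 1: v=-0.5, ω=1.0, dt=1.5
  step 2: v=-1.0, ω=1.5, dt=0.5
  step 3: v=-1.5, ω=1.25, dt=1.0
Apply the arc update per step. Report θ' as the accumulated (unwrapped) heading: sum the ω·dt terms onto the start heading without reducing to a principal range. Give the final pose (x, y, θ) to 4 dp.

(0.8686, 6.5156, 6.3798)

step 1: θ'=4.3798 (R=-0.5000) → pose (2.1020, 5.3197, 4.3798)
step 2: θ'=5.1298 (R=-0.6667) → pose (2.0813, 5.8076, 5.1298)
step 3: θ'=6.3798 (R=-1.2000) → pose (0.8686, 6.5156, 6.3798)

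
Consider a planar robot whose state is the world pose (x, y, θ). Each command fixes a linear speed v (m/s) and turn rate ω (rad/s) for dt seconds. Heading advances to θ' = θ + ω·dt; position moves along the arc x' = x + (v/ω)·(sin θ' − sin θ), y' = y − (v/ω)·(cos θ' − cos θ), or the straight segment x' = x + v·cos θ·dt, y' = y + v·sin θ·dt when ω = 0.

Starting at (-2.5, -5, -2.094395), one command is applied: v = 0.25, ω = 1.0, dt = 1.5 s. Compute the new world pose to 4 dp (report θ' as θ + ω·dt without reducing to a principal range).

θ' = -2.0944 + 1.0·1.5 = -0.5944
R = v/ω = 0.25/1.0 = 0.2500
x' = -2.5 + 0.2500·(sin -0.5944 − sin -2.0944) = -2.4235
y' = -5 − 0.2500·(cos -0.5944 − cos -2.0944) = -5.3321

(-2.4235, -5.3321, -0.5944)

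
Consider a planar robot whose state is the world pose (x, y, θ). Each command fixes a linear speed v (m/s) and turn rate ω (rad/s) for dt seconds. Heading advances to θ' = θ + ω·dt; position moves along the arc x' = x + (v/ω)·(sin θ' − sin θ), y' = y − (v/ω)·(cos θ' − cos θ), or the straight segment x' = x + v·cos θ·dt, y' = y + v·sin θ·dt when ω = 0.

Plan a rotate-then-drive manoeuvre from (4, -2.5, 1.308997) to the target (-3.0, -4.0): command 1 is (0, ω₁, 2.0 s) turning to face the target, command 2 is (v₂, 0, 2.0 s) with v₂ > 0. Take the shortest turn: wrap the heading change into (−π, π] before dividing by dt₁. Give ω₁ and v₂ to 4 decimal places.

heading to target = atan2(-4−-2.5, -3−4) = -2.9305
Δθ = wrap(-2.9305 − 1.3090) = 2.0437; ω₁ = Δθ/dt₁ = 1.0218
distance = √((-3−4)² + (-4−-2.5)²) = 7.1589; v₂ = distance/dt₂ = 3.5795

ω₁ = 1.0218, v₂ = 3.5795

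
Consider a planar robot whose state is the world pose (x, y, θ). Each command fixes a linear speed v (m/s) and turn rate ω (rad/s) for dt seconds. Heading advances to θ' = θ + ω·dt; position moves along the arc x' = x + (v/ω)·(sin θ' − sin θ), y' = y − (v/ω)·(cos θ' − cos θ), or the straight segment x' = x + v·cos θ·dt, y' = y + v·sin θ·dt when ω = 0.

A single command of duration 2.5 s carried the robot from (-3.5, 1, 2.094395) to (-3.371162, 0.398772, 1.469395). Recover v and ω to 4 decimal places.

v = -0.2500, ω = -0.2500

Δθ = 1.469395 − 2.094395 = -0.625000
ω = Δθ/dt = -0.625000/2.5 = -0.2500
R = −Δy/(cos θ' − cos θ) = 1.0000
v = R·ω = 1.0000·-0.2500 = -0.2500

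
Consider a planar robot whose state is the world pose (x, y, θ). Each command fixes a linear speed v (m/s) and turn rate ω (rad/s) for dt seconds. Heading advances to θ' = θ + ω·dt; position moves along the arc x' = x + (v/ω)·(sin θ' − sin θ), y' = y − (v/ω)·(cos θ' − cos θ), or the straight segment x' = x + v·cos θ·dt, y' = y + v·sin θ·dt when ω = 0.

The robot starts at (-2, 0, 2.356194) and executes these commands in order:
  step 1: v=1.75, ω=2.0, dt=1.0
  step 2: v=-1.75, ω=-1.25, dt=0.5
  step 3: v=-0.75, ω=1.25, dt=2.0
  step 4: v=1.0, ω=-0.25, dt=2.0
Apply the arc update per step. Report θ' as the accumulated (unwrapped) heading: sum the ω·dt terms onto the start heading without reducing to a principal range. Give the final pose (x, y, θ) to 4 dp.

(-1.3179, 0.8711, 5.7312)

step 1: θ'=4.3562 (R=0.8750) → pose (-3.4388, -0.3136, 4.3562)
step 2: θ'=3.7312 (R=1.4000) → pose (-2.9051, 0.3618, 3.7312)
step 3: θ'=6.2312 (R=-0.6000) → pose (-3.2076, 1.4597, 6.2312)
step 4: θ'=5.7312 (R=-4.0000) → pose (-1.3179, 0.8711, 5.7312)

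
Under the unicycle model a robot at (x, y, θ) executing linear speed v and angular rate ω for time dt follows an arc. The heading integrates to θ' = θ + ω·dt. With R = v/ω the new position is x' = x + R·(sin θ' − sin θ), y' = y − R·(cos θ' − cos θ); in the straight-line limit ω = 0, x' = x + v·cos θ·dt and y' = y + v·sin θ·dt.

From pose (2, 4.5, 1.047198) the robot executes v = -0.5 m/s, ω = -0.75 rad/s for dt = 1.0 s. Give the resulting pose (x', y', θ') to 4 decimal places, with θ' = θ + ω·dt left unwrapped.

(1.6179, 4.1959, 0.2972)

θ' = 1.0472 + -0.75·1.0 = 0.2972
R = v/ω = -0.5/-0.75 = 0.6667
x' = 2 + 0.6667·(sin 0.2972 − sin 1.0472) = 1.6179
y' = 4.5 − 0.6667·(cos 0.2972 − cos 1.0472) = 4.1959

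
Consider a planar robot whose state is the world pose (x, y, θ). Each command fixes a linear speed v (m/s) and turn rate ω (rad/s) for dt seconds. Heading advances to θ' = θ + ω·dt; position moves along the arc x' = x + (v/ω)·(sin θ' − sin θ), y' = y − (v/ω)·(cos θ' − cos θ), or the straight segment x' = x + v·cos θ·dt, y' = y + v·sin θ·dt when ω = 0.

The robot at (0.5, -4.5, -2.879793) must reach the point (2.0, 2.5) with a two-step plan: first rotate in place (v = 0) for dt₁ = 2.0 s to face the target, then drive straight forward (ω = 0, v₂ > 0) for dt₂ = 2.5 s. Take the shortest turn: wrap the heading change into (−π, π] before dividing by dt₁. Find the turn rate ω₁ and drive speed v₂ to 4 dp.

heading to target = atan2(2.5−-4.5, 2−0.5) = 1.3597
Δθ = wrap(1.3597 − -2.8798) = -2.0437; ω₁ = Δθ/dt₁ = -1.0218
distance = √((2−0.5)² + (2.5−-4.5)²) = 7.1589; v₂ = distance/dt₂ = 2.8636

ω₁ = -1.0218, v₂ = 2.8636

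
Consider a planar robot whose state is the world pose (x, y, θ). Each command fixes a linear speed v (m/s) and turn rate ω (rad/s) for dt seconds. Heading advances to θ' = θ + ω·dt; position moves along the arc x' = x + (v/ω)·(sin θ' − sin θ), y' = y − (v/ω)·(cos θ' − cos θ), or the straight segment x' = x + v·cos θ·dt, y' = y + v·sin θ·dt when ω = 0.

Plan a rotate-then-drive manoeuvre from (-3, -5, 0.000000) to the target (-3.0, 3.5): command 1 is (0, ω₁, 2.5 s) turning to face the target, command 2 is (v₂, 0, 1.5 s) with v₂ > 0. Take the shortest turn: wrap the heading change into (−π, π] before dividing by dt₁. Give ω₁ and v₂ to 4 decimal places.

heading to target = atan2(3.5−-5, -3−-3) = 1.5708
Δθ = wrap(1.5708 − 0.0000) = 1.5708; ω₁ = Δθ/dt₁ = 0.6283
distance = √((-3−-3)² + (3.5−-5)²) = 8.5000; v₂ = distance/dt₂ = 5.6667

ω₁ = 0.6283, v₂ = 5.6667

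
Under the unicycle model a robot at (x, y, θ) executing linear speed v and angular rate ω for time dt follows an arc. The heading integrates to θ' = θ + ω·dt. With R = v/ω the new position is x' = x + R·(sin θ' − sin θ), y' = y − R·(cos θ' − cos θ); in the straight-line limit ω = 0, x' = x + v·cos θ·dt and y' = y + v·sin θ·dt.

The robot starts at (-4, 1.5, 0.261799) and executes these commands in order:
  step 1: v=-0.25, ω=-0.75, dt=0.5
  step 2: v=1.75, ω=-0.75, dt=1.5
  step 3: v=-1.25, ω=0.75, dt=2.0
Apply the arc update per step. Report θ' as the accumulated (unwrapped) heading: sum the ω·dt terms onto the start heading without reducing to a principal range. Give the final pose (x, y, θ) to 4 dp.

step 1: θ'=-0.1132 (R=0.3333) → pose (-4.1239, 1.4908, -0.1132)
step 2: θ'=-1.2382 (R=-2.3333) → pose (-2.1820, -0.0658, -1.2382)
step 3: θ'=0.2618 (R=-1.6667) → pose (-4.1887, 0.9999, 0.2618)

(-4.1887, 0.9999, 0.2618)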